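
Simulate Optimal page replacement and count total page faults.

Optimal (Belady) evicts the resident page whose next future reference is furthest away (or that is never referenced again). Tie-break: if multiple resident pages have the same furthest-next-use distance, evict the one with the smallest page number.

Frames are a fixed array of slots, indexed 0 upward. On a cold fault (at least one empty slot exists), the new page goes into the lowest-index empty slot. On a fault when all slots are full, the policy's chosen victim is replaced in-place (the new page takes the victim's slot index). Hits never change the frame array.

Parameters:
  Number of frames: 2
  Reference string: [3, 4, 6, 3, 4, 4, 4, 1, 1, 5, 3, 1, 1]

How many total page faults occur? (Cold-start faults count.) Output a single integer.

Answer: 7

Derivation:
Step 0: ref 3 → FAULT, frames=[3,-]
Step 1: ref 4 → FAULT, frames=[3,4]
Step 2: ref 6 → FAULT (evict 4), frames=[3,6]
Step 3: ref 3 → HIT, frames=[3,6]
Step 4: ref 4 → FAULT (evict 6), frames=[3,4]
Step 5: ref 4 → HIT, frames=[3,4]
Step 6: ref 4 → HIT, frames=[3,4]
Step 7: ref 1 → FAULT (evict 4), frames=[3,1]
Step 8: ref 1 → HIT, frames=[3,1]
Step 9: ref 5 → FAULT (evict 1), frames=[3,5]
Step 10: ref 3 → HIT, frames=[3,5]
Step 11: ref 1 → FAULT (evict 3), frames=[1,5]
Step 12: ref 1 → HIT, frames=[1,5]
Total faults: 7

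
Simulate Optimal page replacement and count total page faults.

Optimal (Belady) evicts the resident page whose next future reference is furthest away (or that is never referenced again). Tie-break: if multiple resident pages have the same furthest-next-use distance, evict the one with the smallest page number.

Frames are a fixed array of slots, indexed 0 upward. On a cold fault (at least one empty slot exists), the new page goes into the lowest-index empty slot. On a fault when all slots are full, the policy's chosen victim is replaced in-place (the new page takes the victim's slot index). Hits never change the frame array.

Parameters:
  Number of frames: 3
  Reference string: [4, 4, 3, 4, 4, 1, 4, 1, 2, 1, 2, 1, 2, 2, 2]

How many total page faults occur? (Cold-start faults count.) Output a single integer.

Answer: 4

Derivation:
Step 0: ref 4 → FAULT, frames=[4,-,-]
Step 1: ref 4 → HIT, frames=[4,-,-]
Step 2: ref 3 → FAULT, frames=[4,3,-]
Step 3: ref 4 → HIT, frames=[4,3,-]
Step 4: ref 4 → HIT, frames=[4,3,-]
Step 5: ref 1 → FAULT, frames=[4,3,1]
Step 6: ref 4 → HIT, frames=[4,3,1]
Step 7: ref 1 → HIT, frames=[4,3,1]
Step 8: ref 2 → FAULT (evict 3), frames=[4,2,1]
Step 9: ref 1 → HIT, frames=[4,2,1]
Step 10: ref 2 → HIT, frames=[4,2,1]
Step 11: ref 1 → HIT, frames=[4,2,1]
Step 12: ref 2 → HIT, frames=[4,2,1]
Step 13: ref 2 → HIT, frames=[4,2,1]
Step 14: ref 2 → HIT, frames=[4,2,1]
Total faults: 4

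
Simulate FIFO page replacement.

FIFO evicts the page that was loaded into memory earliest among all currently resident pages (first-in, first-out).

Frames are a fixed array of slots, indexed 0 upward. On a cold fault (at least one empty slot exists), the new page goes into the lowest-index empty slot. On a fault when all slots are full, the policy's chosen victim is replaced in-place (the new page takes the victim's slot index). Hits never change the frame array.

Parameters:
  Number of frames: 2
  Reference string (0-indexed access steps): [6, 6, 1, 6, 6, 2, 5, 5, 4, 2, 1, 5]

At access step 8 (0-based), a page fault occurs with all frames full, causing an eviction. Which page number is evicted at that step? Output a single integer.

Step 0: ref 6 -> FAULT, frames=[6,-]
Step 1: ref 6 -> HIT, frames=[6,-]
Step 2: ref 1 -> FAULT, frames=[6,1]
Step 3: ref 6 -> HIT, frames=[6,1]
Step 4: ref 6 -> HIT, frames=[6,1]
Step 5: ref 2 -> FAULT, evict 6, frames=[2,1]
Step 6: ref 5 -> FAULT, evict 1, frames=[2,5]
Step 7: ref 5 -> HIT, frames=[2,5]
Step 8: ref 4 -> FAULT, evict 2, frames=[4,5]
At step 8: evicted page 2

Answer: 2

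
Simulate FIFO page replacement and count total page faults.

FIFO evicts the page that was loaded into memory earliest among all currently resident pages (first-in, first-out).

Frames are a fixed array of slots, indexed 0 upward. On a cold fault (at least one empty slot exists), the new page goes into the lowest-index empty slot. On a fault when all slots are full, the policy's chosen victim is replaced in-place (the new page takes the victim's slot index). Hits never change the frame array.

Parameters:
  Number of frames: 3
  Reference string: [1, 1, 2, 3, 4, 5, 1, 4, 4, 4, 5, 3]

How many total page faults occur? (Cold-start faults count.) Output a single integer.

Answer: 7

Derivation:
Step 0: ref 1 → FAULT, frames=[1,-,-]
Step 1: ref 1 → HIT, frames=[1,-,-]
Step 2: ref 2 → FAULT, frames=[1,2,-]
Step 3: ref 3 → FAULT, frames=[1,2,3]
Step 4: ref 4 → FAULT (evict 1), frames=[4,2,3]
Step 5: ref 5 → FAULT (evict 2), frames=[4,5,3]
Step 6: ref 1 → FAULT (evict 3), frames=[4,5,1]
Step 7: ref 4 → HIT, frames=[4,5,1]
Step 8: ref 4 → HIT, frames=[4,5,1]
Step 9: ref 4 → HIT, frames=[4,5,1]
Step 10: ref 5 → HIT, frames=[4,5,1]
Step 11: ref 3 → FAULT (evict 4), frames=[3,5,1]
Total faults: 7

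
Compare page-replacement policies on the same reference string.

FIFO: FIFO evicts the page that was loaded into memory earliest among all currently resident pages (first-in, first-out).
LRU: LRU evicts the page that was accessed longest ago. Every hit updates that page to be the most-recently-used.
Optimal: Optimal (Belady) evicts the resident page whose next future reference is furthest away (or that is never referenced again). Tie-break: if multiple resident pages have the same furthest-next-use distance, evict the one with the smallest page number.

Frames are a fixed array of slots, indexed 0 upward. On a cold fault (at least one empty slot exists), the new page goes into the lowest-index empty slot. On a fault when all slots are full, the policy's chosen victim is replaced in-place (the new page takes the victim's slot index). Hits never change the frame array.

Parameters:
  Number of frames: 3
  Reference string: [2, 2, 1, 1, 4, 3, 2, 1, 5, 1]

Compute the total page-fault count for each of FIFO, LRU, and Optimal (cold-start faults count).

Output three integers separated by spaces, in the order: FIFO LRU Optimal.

Answer: 7 7 5

Derivation:
--- FIFO ---
  step 0: ref 2 -> FAULT, frames=[2,-,-] (faults so far: 1)
  step 1: ref 2 -> HIT, frames=[2,-,-] (faults so far: 1)
  step 2: ref 1 -> FAULT, frames=[2,1,-] (faults so far: 2)
  step 3: ref 1 -> HIT, frames=[2,1,-] (faults so far: 2)
  step 4: ref 4 -> FAULT, frames=[2,1,4] (faults so far: 3)
  step 5: ref 3 -> FAULT, evict 2, frames=[3,1,4] (faults so far: 4)
  step 6: ref 2 -> FAULT, evict 1, frames=[3,2,4] (faults so far: 5)
  step 7: ref 1 -> FAULT, evict 4, frames=[3,2,1] (faults so far: 6)
  step 8: ref 5 -> FAULT, evict 3, frames=[5,2,1] (faults so far: 7)
  step 9: ref 1 -> HIT, frames=[5,2,1] (faults so far: 7)
  FIFO total faults: 7
--- LRU ---
  step 0: ref 2 -> FAULT, frames=[2,-,-] (faults so far: 1)
  step 1: ref 2 -> HIT, frames=[2,-,-] (faults so far: 1)
  step 2: ref 1 -> FAULT, frames=[2,1,-] (faults so far: 2)
  step 3: ref 1 -> HIT, frames=[2,1,-] (faults so far: 2)
  step 4: ref 4 -> FAULT, frames=[2,1,4] (faults so far: 3)
  step 5: ref 3 -> FAULT, evict 2, frames=[3,1,4] (faults so far: 4)
  step 6: ref 2 -> FAULT, evict 1, frames=[3,2,4] (faults so far: 5)
  step 7: ref 1 -> FAULT, evict 4, frames=[3,2,1] (faults so far: 6)
  step 8: ref 5 -> FAULT, evict 3, frames=[5,2,1] (faults so far: 7)
  step 9: ref 1 -> HIT, frames=[5,2,1] (faults so far: 7)
  LRU total faults: 7
--- Optimal ---
  step 0: ref 2 -> FAULT, frames=[2,-,-] (faults so far: 1)
  step 1: ref 2 -> HIT, frames=[2,-,-] (faults so far: 1)
  step 2: ref 1 -> FAULT, frames=[2,1,-] (faults so far: 2)
  step 3: ref 1 -> HIT, frames=[2,1,-] (faults so far: 2)
  step 4: ref 4 -> FAULT, frames=[2,1,4] (faults so far: 3)
  step 5: ref 3 -> FAULT, evict 4, frames=[2,1,3] (faults so far: 4)
  step 6: ref 2 -> HIT, frames=[2,1,3] (faults so far: 4)
  step 7: ref 1 -> HIT, frames=[2,1,3] (faults so far: 4)
  step 8: ref 5 -> FAULT, evict 2, frames=[5,1,3] (faults so far: 5)
  step 9: ref 1 -> HIT, frames=[5,1,3] (faults so far: 5)
  Optimal total faults: 5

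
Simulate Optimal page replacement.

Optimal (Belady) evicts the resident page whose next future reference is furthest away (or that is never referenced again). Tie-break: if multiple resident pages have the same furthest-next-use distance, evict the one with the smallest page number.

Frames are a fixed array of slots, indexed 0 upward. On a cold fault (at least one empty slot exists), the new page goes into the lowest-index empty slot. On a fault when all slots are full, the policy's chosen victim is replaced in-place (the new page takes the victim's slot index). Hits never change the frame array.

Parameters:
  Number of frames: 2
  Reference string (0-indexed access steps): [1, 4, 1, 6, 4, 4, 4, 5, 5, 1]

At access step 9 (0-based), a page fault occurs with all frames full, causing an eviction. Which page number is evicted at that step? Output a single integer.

Answer: 5

Derivation:
Step 0: ref 1 -> FAULT, frames=[1,-]
Step 1: ref 4 -> FAULT, frames=[1,4]
Step 2: ref 1 -> HIT, frames=[1,4]
Step 3: ref 6 -> FAULT, evict 1, frames=[6,4]
Step 4: ref 4 -> HIT, frames=[6,4]
Step 5: ref 4 -> HIT, frames=[6,4]
Step 6: ref 4 -> HIT, frames=[6,4]
Step 7: ref 5 -> FAULT, evict 4, frames=[6,5]
Step 8: ref 5 -> HIT, frames=[6,5]
Step 9: ref 1 -> FAULT, evict 5, frames=[6,1]
At step 9: evicted page 5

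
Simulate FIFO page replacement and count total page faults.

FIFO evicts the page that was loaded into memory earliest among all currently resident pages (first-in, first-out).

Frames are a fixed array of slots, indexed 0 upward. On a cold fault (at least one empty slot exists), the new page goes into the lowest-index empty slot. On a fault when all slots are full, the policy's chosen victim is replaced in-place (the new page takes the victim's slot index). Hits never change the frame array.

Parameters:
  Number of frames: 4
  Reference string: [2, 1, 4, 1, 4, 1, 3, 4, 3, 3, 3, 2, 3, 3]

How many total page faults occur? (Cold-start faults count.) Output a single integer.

Step 0: ref 2 → FAULT, frames=[2,-,-,-]
Step 1: ref 1 → FAULT, frames=[2,1,-,-]
Step 2: ref 4 → FAULT, frames=[2,1,4,-]
Step 3: ref 1 → HIT, frames=[2,1,4,-]
Step 4: ref 4 → HIT, frames=[2,1,4,-]
Step 5: ref 1 → HIT, frames=[2,1,4,-]
Step 6: ref 3 → FAULT, frames=[2,1,4,3]
Step 7: ref 4 → HIT, frames=[2,1,4,3]
Step 8: ref 3 → HIT, frames=[2,1,4,3]
Step 9: ref 3 → HIT, frames=[2,1,4,3]
Step 10: ref 3 → HIT, frames=[2,1,4,3]
Step 11: ref 2 → HIT, frames=[2,1,4,3]
Step 12: ref 3 → HIT, frames=[2,1,4,3]
Step 13: ref 3 → HIT, frames=[2,1,4,3]
Total faults: 4

Answer: 4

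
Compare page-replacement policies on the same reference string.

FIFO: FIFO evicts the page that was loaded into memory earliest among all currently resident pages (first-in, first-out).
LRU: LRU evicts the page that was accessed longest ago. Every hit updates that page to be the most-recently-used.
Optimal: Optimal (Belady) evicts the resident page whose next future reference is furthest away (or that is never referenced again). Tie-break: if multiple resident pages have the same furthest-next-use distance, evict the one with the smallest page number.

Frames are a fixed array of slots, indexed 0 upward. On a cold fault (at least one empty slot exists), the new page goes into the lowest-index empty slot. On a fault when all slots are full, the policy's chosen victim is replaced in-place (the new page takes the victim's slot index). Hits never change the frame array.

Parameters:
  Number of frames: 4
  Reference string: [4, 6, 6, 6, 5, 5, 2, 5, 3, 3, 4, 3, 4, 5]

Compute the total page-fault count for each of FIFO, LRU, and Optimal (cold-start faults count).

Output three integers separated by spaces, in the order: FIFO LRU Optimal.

Answer: 6 6 5

Derivation:
--- FIFO ---
  step 0: ref 4 -> FAULT, frames=[4,-,-,-] (faults so far: 1)
  step 1: ref 6 -> FAULT, frames=[4,6,-,-] (faults so far: 2)
  step 2: ref 6 -> HIT, frames=[4,6,-,-] (faults so far: 2)
  step 3: ref 6 -> HIT, frames=[4,6,-,-] (faults so far: 2)
  step 4: ref 5 -> FAULT, frames=[4,6,5,-] (faults so far: 3)
  step 5: ref 5 -> HIT, frames=[4,6,5,-] (faults so far: 3)
  step 6: ref 2 -> FAULT, frames=[4,6,5,2] (faults so far: 4)
  step 7: ref 5 -> HIT, frames=[4,6,5,2] (faults so far: 4)
  step 8: ref 3 -> FAULT, evict 4, frames=[3,6,5,2] (faults so far: 5)
  step 9: ref 3 -> HIT, frames=[3,6,5,2] (faults so far: 5)
  step 10: ref 4 -> FAULT, evict 6, frames=[3,4,5,2] (faults so far: 6)
  step 11: ref 3 -> HIT, frames=[3,4,5,2] (faults so far: 6)
  step 12: ref 4 -> HIT, frames=[3,4,5,2] (faults so far: 6)
  step 13: ref 5 -> HIT, frames=[3,4,5,2] (faults so far: 6)
  FIFO total faults: 6
--- LRU ---
  step 0: ref 4 -> FAULT, frames=[4,-,-,-] (faults so far: 1)
  step 1: ref 6 -> FAULT, frames=[4,6,-,-] (faults so far: 2)
  step 2: ref 6 -> HIT, frames=[4,6,-,-] (faults so far: 2)
  step 3: ref 6 -> HIT, frames=[4,6,-,-] (faults so far: 2)
  step 4: ref 5 -> FAULT, frames=[4,6,5,-] (faults so far: 3)
  step 5: ref 5 -> HIT, frames=[4,6,5,-] (faults so far: 3)
  step 6: ref 2 -> FAULT, frames=[4,6,5,2] (faults so far: 4)
  step 7: ref 5 -> HIT, frames=[4,6,5,2] (faults so far: 4)
  step 8: ref 3 -> FAULT, evict 4, frames=[3,6,5,2] (faults so far: 5)
  step 9: ref 3 -> HIT, frames=[3,6,5,2] (faults so far: 5)
  step 10: ref 4 -> FAULT, evict 6, frames=[3,4,5,2] (faults so far: 6)
  step 11: ref 3 -> HIT, frames=[3,4,5,2] (faults so far: 6)
  step 12: ref 4 -> HIT, frames=[3,4,5,2] (faults so far: 6)
  step 13: ref 5 -> HIT, frames=[3,4,5,2] (faults so far: 6)
  LRU total faults: 6
--- Optimal ---
  step 0: ref 4 -> FAULT, frames=[4,-,-,-] (faults so far: 1)
  step 1: ref 6 -> FAULT, frames=[4,6,-,-] (faults so far: 2)
  step 2: ref 6 -> HIT, frames=[4,6,-,-] (faults so far: 2)
  step 3: ref 6 -> HIT, frames=[4,6,-,-] (faults so far: 2)
  step 4: ref 5 -> FAULT, frames=[4,6,5,-] (faults so far: 3)
  step 5: ref 5 -> HIT, frames=[4,6,5,-] (faults so far: 3)
  step 6: ref 2 -> FAULT, frames=[4,6,5,2] (faults so far: 4)
  step 7: ref 5 -> HIT, frames=[4,6,5,2] (faults so far: 4)
  step 8: ref 3 -> FAULT, evict 2, frames=[4,6,5,3] (faults so far: 5)
  step 9: ref 3 -> HIT, frames=[4,6,5,3] (faults so far: 5)
  step 10: ref 4 -> HIT, frames=[4,6,5,3] (faults so far: 5)
  step 11: ref 3 -> HIT, frames=[4,6,5,3] (faults so far: 5)
  step 12: ref 4 -> HIT, frames=[4,6,5,3] (faults so far: 5)
  step 13: ref 5 -> HIT, frames=[4,6,5,3] (faults so far: 5)
  Optimal total faults: 5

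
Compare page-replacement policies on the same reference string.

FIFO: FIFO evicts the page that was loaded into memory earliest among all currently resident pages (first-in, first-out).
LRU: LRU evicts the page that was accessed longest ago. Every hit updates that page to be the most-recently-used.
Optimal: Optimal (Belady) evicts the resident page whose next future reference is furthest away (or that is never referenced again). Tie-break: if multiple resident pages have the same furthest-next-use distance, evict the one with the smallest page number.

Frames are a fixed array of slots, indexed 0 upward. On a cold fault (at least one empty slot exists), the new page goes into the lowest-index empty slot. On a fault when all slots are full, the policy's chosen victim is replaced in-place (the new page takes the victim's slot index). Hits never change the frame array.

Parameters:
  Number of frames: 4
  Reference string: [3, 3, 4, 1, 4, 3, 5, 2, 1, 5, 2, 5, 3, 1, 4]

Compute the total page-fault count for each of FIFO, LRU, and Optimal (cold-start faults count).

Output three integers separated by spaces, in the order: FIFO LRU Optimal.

Answer: 7 7 6

Derivation:
--- FIFO ---
  step 0: ref 3 -> FAULT, frames=[3,-,-,-] (faults so far: 1)
  step 1: ref 3 -> HIT, frames=[3,-,-,-] (faults so far: 1)
  step 2: ref 4 -> FAULT, frames=[3,4,-,-] (faults so far: 2)
  step 3: ref 1 -> FAULT, frames=[3,4,1,-] (faults so far: 3)
  step 4: ref 4 -> HIT, frames=[3,4,1,-] (faults so far: 3)
  step 5: ref 3 -> HIT, frames=[3,4,1,-] (faults so far: 3)
  step 6: ref 5 -> FAULT, frames=[3,4,1,5] (faults so far: 4)
  step 7: ref 2 -> FAULT, evict 3, frames=[2,4,1,5] (faults so far: 5)
  step 8: ref 1 -> HIT, frames=[2,4,1,5] (faults so far: 5)
  step 9: ref 5 -> HIT, frames=[2,4,1,5] (faults so far: 5)
  step 10: ref 2 -> HIT, frames=[2,4,1,5] (faults so far: 5)
  step 11: ref 5 -> HIT, frames=[2,4,1,5] (faults so far: 5)
  step 12: ref 3 -> FAULT, evict 4, frames=[2,3,1,5] (faults so far: 6)
  step 13: ref 1 -> HIT, frames=[2,3,1,5] (faults so far: 6)
  step 14: ref 4 -> FAULT, evict 1, frames=[2,3,4,5] (faults so far: 7)
  FIFO total faults: 7
--- LRU ---
  step 0: ref 3 -> FAULT, frames=[3,-,-,-] (faults so far: 1)
  step 1: ref 3 -> HIT, frames=[3,-,-,-] (faults so far: 1)
  step 2: ref 4 -> FAULT, frames=[3,4,-,-] (faults so far: 2)
  step 3: ref 1 -> FAULT, frames=[3,4,1,-] (faults so far: 3)
  step 4: ref 4 -> HIT, frames=[3,4,1,-] (faults so far: 3)
  step 5: ref 3 -> HIT, frames=[3,4,1,-] (faults so far: 3)
  step 6: ref 5 -> FAULT, frames=[3,4,1,5] (faults so far: 4)
  step 7: ref 2 -> FAULT, evict 1, frames=[3,4,2,5] (faults so far: 5)
  step 8: ref 1 -> FAULT, evict 4, frames=[3,1,2,5] (faults so far: 6)
  step 9: ref 5 -> HIT, frames=[3,1,2,5] (faults so far: 6)
  step 10: ref 2 -> HIT, frames=[3,1,2,5] (faults so far: 6)
  step 11: ref 5 -> HIT, frames=[3,1,2,5] (faults so far: 6)
  step 12: ref 3 -> HIT, frames=[3,1,2,5] (faults so far: 6)
  step 13: ref 1 -> HIT, frames=[3,1,2,5] (faults so far: 6)
  step 14: ref 4 -> FAULT, evict 2, frames=[3,1,4,5] (faults so far: 7)
  LRU total faults: 7
--- Optimal ---
  step 0: ref 3 -> FAULT, frames=[3,-,-,-] (faults so far: 1)
  step 1: ref 3 -> HIT, frames=[3,-,-,-] (faults so far: 1)
  step 2: ref 4 -> FAULT, frames=[3,4,-,-] (faults so far: 2)
  step 3: ref 1 -> FAULT, frames=[3,4,1,-] (faults so far: 3)
  step 4: ref 4 -> HIT, frames=[3,4,1,-] (faults so far: 3)
  step 5: ref 3 -> HIT, frames=[3,4,1,-] (faults so far: 3)
  step 6: ref 5 -> FAULT, frames=[3,4,1,5] (faults so far: 4)
  step 7: ref 2 -> FAULT, evict 4, frames=[3,2,1,5] (faults so far: 5)
  step 8: ref 1 -> HIT, frames=[3,2,1,5] (faults so far: 5)
  step 9: ref 5 -> HIT, frames=[3,2,1,5] (faults so far: 5)
  step 10: ref 2 -> HIT, frames=[3,2,1,5] (faults so far: 5)
  step 11: ref 5 -> HIT, frames=[3,2,1,5] (faults so far: 5)
  step 12: ref 3 -> HIT, frames=[3,2,1,5] (faults so far: 5)
  step 13: ref 1 -> HIT, frames=[3,2,1,5] (faults so far: 5)
  step 14: ref 4 -> FAULT, evict 1, frames=[3,2,4,5] (faults so far: 6)
  Optimal total faults: 6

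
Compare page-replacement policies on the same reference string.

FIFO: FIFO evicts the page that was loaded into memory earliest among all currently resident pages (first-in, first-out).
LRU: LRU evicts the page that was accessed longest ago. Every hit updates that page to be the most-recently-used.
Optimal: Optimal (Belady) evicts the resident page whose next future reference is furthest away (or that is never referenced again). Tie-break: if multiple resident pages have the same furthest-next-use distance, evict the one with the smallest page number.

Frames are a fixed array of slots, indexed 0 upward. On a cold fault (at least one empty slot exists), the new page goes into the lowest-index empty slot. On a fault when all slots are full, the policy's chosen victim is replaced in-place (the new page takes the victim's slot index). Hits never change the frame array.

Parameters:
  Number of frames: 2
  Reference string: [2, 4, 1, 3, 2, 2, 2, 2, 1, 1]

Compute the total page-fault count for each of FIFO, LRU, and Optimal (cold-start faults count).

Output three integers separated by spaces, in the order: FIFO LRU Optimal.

Answer: 6 6 5

Derivation:
--- FIFO ---
  step 0: ref 2 -> FAULT, frames=[2,-] (faults so far: 1)
  step 1: ref 4 -> FAULT, frames=[2,4] (faults so far: 2)
  step 2: ref 1 -> FAULT, evict 2, frames=[1,4] (faults so far: 3)
  step 3: ref 3 -> FAULT, evict 4, frames=[1,3] (faults so far: 4)
  step 4: ref 2 -> FAULT, evict 1, frames=[2,3] (faults so far: 5)
  step 5: ref 2 -> HIT, frames=[2,3] (faults so far: 5)
  step 6: ref 2 -> HIT, frames=[2,3] (faults so far: 5)
  step 7: ref 2 -> HIT, frames=[2,3] (faults so far: 5)
  step 8: ref 1 -> FAULT, evict 3, frames=[2,1] (faults so far: 6)
  step 9: ref 1 -> HIT, frames=[2,1] (faults so far: 6)
  FIFO total faults: 6
--- LRU ---
  step 0: ref 2 -> FAULT, frames=[2,-] (faults so far: 1)
  step 1: ref 4 -> FAULT, frames=[2,4] (faults so far: 2)
  step 2: ref 1 -> FAULT, evict 2, frames=[1,4] (faults so far: 3)
  step 3: ref 3 -> FAULT, evict 4, frames=[1,3] (faults so far: 4)
  step 4: ref 2 -> FAULT, evict 1, frames=[2,3] (faults so far: 5)
  step 5: ref 2 -> HIT, frames=[2,3] (faults so far: 5)
  step 6: ref 2 -> HIT, frames=[2,3] (faults so far: 5)
  step 7: ref 2 -> HIT, frames=[2,3] (faults so far: 5)
  step 8: ref 1 -> FAULT, evict 3, frames=[2,1] (faults so far: 6)
  step 9: ref 1 -> HIT, frames=[2,1] (faults so far: 6)
  LRU total faults: 6
--- Optimal ---
  step 0: ref 2 -> FAULT, frames=[2,-] (faults so far: 1)
  step 1: ref 4 -> FAULT, frames=[2,4] (faults so far: 2)
  step 2: ref 1 -> FAULT, evict 4, frames=[2,1] (faults so far: 3)
  step 3: ref 3 -> FAULT, evict 1, frames=[2,3] (faults so far: 4)
  step 4: ref 2 -> HIT, frames=[2,3] (faults so far: 4)
  step 5: ref 2 -> HIT, frames=[2,3] (faults so far: 4)
  step 6: ref 2 -> HIT, frames=[2,3] (faults so far: 4)
  step 7: ref 2 -> HIT, frames=[2,3] (faults so far: 4)
  step 8: ref 1 -> FAULT, evict 2, frames=[1,3] (faults so far: 5)
  step 9: ref 1 -> HIT, frames=[1,3] (faults so far: 5)
  Optimal total faults: 5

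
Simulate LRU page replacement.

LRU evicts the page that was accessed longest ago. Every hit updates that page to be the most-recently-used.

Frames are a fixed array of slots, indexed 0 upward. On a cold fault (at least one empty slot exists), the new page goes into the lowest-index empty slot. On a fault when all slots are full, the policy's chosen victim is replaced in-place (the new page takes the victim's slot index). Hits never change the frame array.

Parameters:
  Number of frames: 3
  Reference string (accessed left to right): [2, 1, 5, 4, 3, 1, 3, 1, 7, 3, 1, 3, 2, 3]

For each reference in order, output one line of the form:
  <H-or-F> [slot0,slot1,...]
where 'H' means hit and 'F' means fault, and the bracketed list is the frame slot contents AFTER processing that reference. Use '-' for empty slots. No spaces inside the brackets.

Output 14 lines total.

F [2,-,-]
F [2,1,-]
F [2,1,5]
F [4,1,5]
F [4,3,5]
F [4,3,1]
H [4,3,1]
H [4,3,1]
F [7,3,1]
H [7,3,1]
H [7,3,1]
H [7,3,1]
F [2,3,1]
H [2,3,1]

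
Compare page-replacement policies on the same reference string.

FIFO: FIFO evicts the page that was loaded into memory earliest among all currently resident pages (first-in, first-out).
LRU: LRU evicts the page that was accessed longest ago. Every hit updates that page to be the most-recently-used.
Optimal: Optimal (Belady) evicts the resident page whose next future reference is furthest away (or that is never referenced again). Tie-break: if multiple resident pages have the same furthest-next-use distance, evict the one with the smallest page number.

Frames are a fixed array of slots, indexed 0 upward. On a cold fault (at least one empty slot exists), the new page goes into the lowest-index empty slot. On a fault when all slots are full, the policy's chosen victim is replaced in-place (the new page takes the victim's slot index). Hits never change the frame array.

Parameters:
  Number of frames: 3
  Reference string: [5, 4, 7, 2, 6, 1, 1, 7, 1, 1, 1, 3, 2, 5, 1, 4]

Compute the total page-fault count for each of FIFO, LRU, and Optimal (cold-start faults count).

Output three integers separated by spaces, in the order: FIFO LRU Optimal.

Answer: 12 12 9

Derivation:
--- FIFO ---
  step 0: ref 5 -> FAULT, frames=[5,-,-] (faults so far: 1)
  step 1: ref 4 -> FAULT, frames=[5,4,-] (faults so far: 2)
  step 2: ref 7 -> FAULT, frames=[5,4,7] (faults so far: 3)
  step 3: ref 2 -> FAULT, evict 5, frames=[2,4,7] (faults so far: 4)
  step 4: ref 6 -> FAULT, evict 4, frames=[2,6,7] (faults so far: 5)
  step 5: ref 1 -> FAULT, evict 7, frames=[2,6,1] (faults so far: 6)
  step 6: ref 1 -> HIT, frames=[2,6,1] (faults so far: 6)
  step 7: ref 7 -> FAULT, evict 2, frames=[7,6,1] (faults so far: 7)
  step 8: ref 1 -> HIT, frames=[7,6,1] (faults so far: 7)
  step 9: ref 1 -> HIT, frames=[7,6,1] (faults so far: 7)
  step 10: ref 1 -> HIT, frames=[7,6,1] (faults so far: 7)
  step 11: ref 3 -> FAULT, evict 6, frames=[7,3,1] (faults so far: 8)
  step 12: ref 2 -> FAULT, evict 1, frames=[7,3,2] (faults so far: 9)
  step 13: ref 5 -> FAULT, evict 7, frames=[5,3,2] (faults so far: 10)
  step 14: ref 1 -> FAULT, evict 3, frames=[5,1,2] (faults so far: 11)
  step 15: ref 4 -> FAULT, evict 2, frames=[5,1,4] (faults so far: 12)
  FIFO total faults: 12
--- LRU ---
  step 0: ref 5 -> FAULT, frames=[5,-,-] (faults so far: 1)
  step 1: ref 4 -> FAULT, frames=[5,4,-] (faults so far: 2)
  step 2: ref 7 -> FAULT, frames=[5,4,7] (faults so far: 3)
  step 3: ref 2 -> FAULT, evict 5, frames=[2,4,7] (faults so far: 4)
  step 4: ref 6 -> FAULT, evict 4, frames=[2,6,7] (faults so far: 5)
  step 5: ref 1 -> FAULT, evict 7, frames=[2,6,1] (faults so far: 6)
  step 6: ref 1 -> HIT, frames=[2,6,1] (faults so far: 6)
  step 7: ref 7 -> FAULT, evict 2, frames=[7,6,1] (faults so far: 7)
  step 8: ref 1 -> HIT, frames=[7,6,1] (faults so far: 7)
  step 9: ref 1 -> HIT, frames=[7,6,1] (faults so far: 7)
  step 10: ref 1 -> HIT, frames=[7,6,1] (faults so far: 7)
  step 11: ref 3 -> FAULT, evict 6, frames=[7,3,1] (faults so far: 8)
  step 12: ref 2 -> FAULT, evict 7, frames=[2,3,1] (faults so far: 9)
  step 13: ref 5 -> FAULT, evict 1, frames=[2,3,5] (faults so far: 10)
  step 14: ref 1 -> FAULT, evict 3, frames=[2,1,5] (faults so far: 11)
  step 15: ref 4 -> FAULT, evict 2, frames=[4,1,5] (faults so far: 12)
  LRU total faults: 12
--- Optimal ---
  step 0: ref 5 -> FAULT, frames=[5,-,-] (faults so far: 1)
  step 1: ref 4 -> FAULT, frames=[5,4,-] (faults so far: 2)
  step 2: ref 7 -> FAULT, frames=[5,4,7] (faults so far: 3)
  step 3: ref 2 -> FAULT, evict 4, frames=[5,2,7] (faults so far: 4)
  step 4: ref 6 -> FAULT, evict 5, frames=[6,2,7] (faults so far: 5)
  step 5: ref 1 -> FAULT, evict 6, frames=[1,2,7] (faults so far: 6)
  step 6: ref 1 -> HIT, frames=[1,2,7] (faults so far: 6)
  step 7: ref 7 -> HIT, frames=[1,2,7] (faults so far: 6)
  step 8: ref 1 -> HIT, frames=[1,2,7] (faults so far: 6)
  step 9: ref 1 -> HIT, frames=[1,2,7] (faults so far: 6)
  step 10: ref 1 -> HIT, frames=[1,2,7] (faults so far: 6)
  step 11: ref 3 -> FAULT, evict 7, frames=[1,2,3] (faults so far: 7)
  step 12: ref 2 -> HIT, frames=[1,2,3] (faults so far: 7)
  step 13: ref 5 -> FAULT, evict 2, frames=[1,5,3] (faults so far: 8)
  step 14: ref 1 -> HIT, frames=[1,5,3] (faults so far: 8)
  step 15: ref 4 -> FAULT, evict 1, frames=[4,5,3] (faults so far: 9)
  Optimal total faults: 9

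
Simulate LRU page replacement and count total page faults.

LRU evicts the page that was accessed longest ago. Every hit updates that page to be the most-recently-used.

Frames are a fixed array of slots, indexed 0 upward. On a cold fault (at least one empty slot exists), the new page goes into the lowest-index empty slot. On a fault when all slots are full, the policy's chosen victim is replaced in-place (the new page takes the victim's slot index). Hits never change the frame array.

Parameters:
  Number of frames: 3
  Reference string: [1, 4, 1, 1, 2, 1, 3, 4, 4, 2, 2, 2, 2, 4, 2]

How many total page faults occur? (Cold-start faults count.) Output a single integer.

Answer: 6

Derivation:
Step 0: ref 1 → FAULT, frames=[1,-,-]
Step 1: ref 4 → FAULT, frames=[1,4,-]
Step 2: ref 1 → HIT, frames=[1,4,-]
Step 3: ref 1 → HIT, frames=[1,4,-]
Step 4: ref 2 → FAULT, frames=[1,4,2]
Step 5: ref 1 → HIT, frames=[1,4,2]
Step 6: ref 3 → FAULT (evict 4), frames=[1,3,2]
Step 7: ref 4 → FAULT (evict 2), frames=[1,3,4]
Step 8: ref 4 → HIT, frames=[1,3,4]
Step 9: ref 2 → FAULT (evict 1), frames=[2,3,4]
Step 10: ref 2 → HIT, frames=[2,3,4]
Step 11: ref 2 → HIT, frames=[2,3,4]
Step 12: ref 2 → HIT, frames=[2,3,4]
Step 13: ref 4 → HIT, frames=[2,3,4]
Step 14: ref 2 → HIT, frames=[2,3,4]
Total faults: 6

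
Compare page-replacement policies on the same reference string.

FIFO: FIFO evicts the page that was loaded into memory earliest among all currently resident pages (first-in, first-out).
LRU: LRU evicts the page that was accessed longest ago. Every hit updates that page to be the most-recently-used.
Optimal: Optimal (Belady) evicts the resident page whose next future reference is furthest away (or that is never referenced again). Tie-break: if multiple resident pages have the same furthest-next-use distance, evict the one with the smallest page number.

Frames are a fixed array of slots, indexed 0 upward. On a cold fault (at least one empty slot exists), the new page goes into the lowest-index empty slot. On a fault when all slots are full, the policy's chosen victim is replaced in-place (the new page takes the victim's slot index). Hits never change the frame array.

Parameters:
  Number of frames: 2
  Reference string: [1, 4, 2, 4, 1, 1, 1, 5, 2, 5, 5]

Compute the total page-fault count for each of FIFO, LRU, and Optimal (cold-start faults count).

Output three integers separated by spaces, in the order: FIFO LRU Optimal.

Answer: 6 6 5

Derivation:
--- FIFO ---
  step 0: ref 1 -> FAULT, frames=[1,-] (faults so far: 1)
  step 1: ref 4 -> FAULT, frames=[1,4] (faults so far: 2)
  step 2: ref 2 -> FAULT, evict 1, frames=[2,4] (faults so far: 3)
  step 3: ref 4 -> HIT, frames=[2,4] (faults so far: 3)
  step 4: ref 1 -> FAULT, evict 4, frames=[2,1] (faults so far: 4)
  step 5: ref 1 -> HIT, frames=[2,1] (faults so far: 4)
  step 6: ref 1 -> HIT, frames=[2,1] (faults so far: 4)
  step 7: ref 5 -> FAULT, evict 2, frames=[5,1] (faults so far: 5)
  step 8: ref 2 -> FAULT, evict 1, frames=[5,2] (faults so far: 6)
  step 9: ref 5 -> HIT, frames=[5,2] (faults so far: 6)
  step 10: ref 5 -> HIT, frames=[5,2] (faults so far: 6)
  FIFO total faults: 6
--- LRU ---
  step 0: ref 1 -> FAULT, frames=[1,-] (faults so far: 1)
  step 1: ref 4 -> FAULT, frames=[1,4] (faults so far: 2)
  step 2: ref 2 -> FAULT, evict 1, frames=[2,4] (faults so far: 3)
  step 3: ref 4 -> HIT, frames=[2,4] (faults so far: 3)
  step 4: ref 1 -> FAULT, evict 2, frames=[1,4] (faults so far: 4)
  step 5: ref 1 -> HIT, frames=[1,4] (faults so far: 4)
  step 6: ref 1 -> HIT, frames=[1,4] (faults so far: 4)
  step 7: ref 5 -> FAULT, evict 4, frames=[1,5] (faults so far: 5)
  step 8: ref 2 -> FAULT, evict 1, frames=[2,5] (faults so far: 6)
  step 9: ref 5 -> HIT, frames=[2,5] (faults so far: 6)
  step 10: ref 5 -> HIT, frames=[2,5] (faults so far: 6)
  LRU total faults: 6
--- Optimal ---
  step 0: ref 1 -> FAULT, frames=[1,-] (faults so far: 1)
  step 1: ref 4 -> FAULT, frames=[1,4] (faults so far: 2)
  step 2: ref 2 -> FAULT, evict 1, frames=[2,4] (faults so far: 3)
  step 3: ref 4 -> HIT, frames=[2,4] (faults so far: 3)
  step 4: ref 1 -> FAULT, evict 4, frames=[2,1] (faults so far: 4)
  step 5: ref 1 -> HIT, frames=[2,1] (faults so far: 4)
  step 6: ref 1 -> HIT, frames=[2,1] (faults so far: 4)
  step 7: ref 5 -> FAULT, evict 1, frames=[2,5] (faults so far: 5)
  step 8: ref 2 -> HIT, frames=[2,5] (faults so far: 5)
  step 9: ref 5 -> HIT, frames=[2,5] (faults so far: 5)
  step 10: ref 5 -> HIT, frames=[2,5] (faults so far: 5)
  Optimal total faults: 5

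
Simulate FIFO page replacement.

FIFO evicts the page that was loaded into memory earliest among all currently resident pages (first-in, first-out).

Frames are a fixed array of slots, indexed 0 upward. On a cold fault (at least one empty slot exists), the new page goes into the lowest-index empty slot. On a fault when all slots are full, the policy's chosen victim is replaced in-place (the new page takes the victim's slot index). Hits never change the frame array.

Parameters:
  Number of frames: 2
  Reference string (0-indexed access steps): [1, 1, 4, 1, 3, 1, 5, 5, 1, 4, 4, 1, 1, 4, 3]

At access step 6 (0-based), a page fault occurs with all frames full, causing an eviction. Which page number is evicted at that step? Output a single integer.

Answer: 3

Derivation:
Step 0: ref 1 -> FAULT, frames=[1,-]
Step 1: ref 1 -> HIT, frames=[1,-]
Step 2: ref 4 -> FAULT, frames=[1,4]
Step 3: ref 1 -> HIT, frames=[1,4]
Step 4: ref 3 -> FAULT, evict 1, frames=[3,4]
Step 5: ref 1 -> FAULT, evict 4, frames=[3,1]
Step 6: ref 5 -> FAULT, evict 3, frames=[5,1]
At step 6: evicted page 3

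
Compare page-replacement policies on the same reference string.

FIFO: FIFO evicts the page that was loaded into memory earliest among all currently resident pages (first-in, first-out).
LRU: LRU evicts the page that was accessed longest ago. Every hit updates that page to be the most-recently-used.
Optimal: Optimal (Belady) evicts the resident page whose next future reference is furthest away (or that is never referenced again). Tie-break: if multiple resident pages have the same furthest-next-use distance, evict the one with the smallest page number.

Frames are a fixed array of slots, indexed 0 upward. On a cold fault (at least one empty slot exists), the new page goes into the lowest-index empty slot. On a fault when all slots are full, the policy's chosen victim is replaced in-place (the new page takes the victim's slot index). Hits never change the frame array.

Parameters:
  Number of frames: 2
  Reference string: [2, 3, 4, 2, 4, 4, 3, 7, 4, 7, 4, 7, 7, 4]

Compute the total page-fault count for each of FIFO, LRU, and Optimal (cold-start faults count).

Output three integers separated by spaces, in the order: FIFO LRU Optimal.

--- FIFO ---
  step 0: ref 2 -> FAULT, frames=[2,-] (faults so far: 1)
  step 1: ref 3 -> FAULT, frames=[2,3] (faults so far: 2)
  step 2: ref 4 -> FAULT, evict 2, frames=[4,3] (faults so far: 3)
  step 3: ref 2 -> FAULT, evict 3, frames=[4,2] (faults so far: 4)
  step 4: ref 4 -> HIT, frames=[4,2] (faults so far: 4)
  step 5: ref 4 -> HIT, frames=[4,2] (faults so far: 4)
  step 6: ref 3 -> FAULT, evict 4, frames=[3,2] (faults so far: 5)
  step 7: ref 7 -> FAULT, evict 2, frames=[3,7] (faults so far: 6)
  step 8: ref 4 -> FAULT, evict 3, frames=[4,7] (faults so far: 7)
  step 9: ref 7 -> HIT, frames=[4,7] (faults so far: 7)
  step 10: ref 4 -> HIT, frames=[4,7] (faults so far: 7)
  step 11: ref 7 -> HIT, frames=[4,7] (faults so far: 7)
  step 12: ref 7 -> HIT, frames=[4,7] (faults so far: 7)
  step 13: ref 4 -> HIT, frames=[4,7] (faults so far: 7)
  FIFO total faults: 7
--- LRU ---
  step 0: ref 2 -> FAULT, frames=[2,-] (faults so far: 1)
  step 1: ref 3 -> FAULT, frames=[2,3] (faults so far: 2)
  step 2: ref 4 -> FAULT, evict 2, frames=[4,3] (faults so far: 3)
  step 3: ref 2 -> FAULT, evict 3, frames=[4,2] (faults so far: 4)
  step 4: ref 4 -> HIT, frames=[4,2] (faults so far: 4)
  step 5: ref 4 -> HIT, frames=[4,2] (faults so far: 4)
  step 6: ref 3 -> FAULT, evict 2, frames=[4,3] (faults so far: 5)
  step 7: ref 7 -> FAULT, evict 4, frames=[7,3] (faults so far: 6)
  step 8: ref 4 -> FAULT, evict 3, frames=[7,4] (faults so far: 7)
  step 9: ref 7 -> HIT, frames=[7,4] (faults so far: 7)
  step 10: ref 4 -> HIT, frames=[7,4] (faults so far: 7)
  step 11: ref 7 -> HIT, frames=[7,4] (faults so far: 7)
  step 12: ref 7 -> HIT, frames=[7,4] (faults so far: 7)
  step 13: ref 4 -> HIT, frames=[7,4] (faults so far: 7)
  LRU total faults: 7
--- Optimal ---
  step 0: ref 2 -> FAULT, frames=[2,-] (faults so far: 1)
  step 1: ref 3 -> FAULT, frames=[2,3] (faults so far: 2)
  step 2: ref 4 -> FAULT, evict 3, frames=[2,4] (faults so far: 3)
  step 3: ref 2 -> HIT, frames=[2,4] (faults so far: 3)
  step 4: ref 4 -> HIT, frames=[2,4] (faults so far: 3)
  step 5: ref 4 -> HIT, frames=[2,4] (faults so far: 3)
  step 6: ref 3 -> FAULT, evict 2, frames=[3,4] (faults so far: 4)
  step 7: ref 7 -> FAULT, evict 3, frames=[7,4] (faults so far: 5)
  step 8: ref 4 -> HIT, frames=[7,4] (faults so far: 5)
  step 9: ref 7 -> HIT, frames=[7,4] (faults so far: 5)
  step 10: ref 4 -> HIT, frames=[7,4] (faults so far: 5)
  step 11: ref 7 -> HIT, frames=[7,4] (faults so far: 5)
  step 12: ref 7 -> HIT, frames=[7,4] (faults so far: 5)
  step 13: ref 4 -> HIT, frames=[7,4] (faults so far: 5)
  Optimal total faults: 5

Answer: 7 7 5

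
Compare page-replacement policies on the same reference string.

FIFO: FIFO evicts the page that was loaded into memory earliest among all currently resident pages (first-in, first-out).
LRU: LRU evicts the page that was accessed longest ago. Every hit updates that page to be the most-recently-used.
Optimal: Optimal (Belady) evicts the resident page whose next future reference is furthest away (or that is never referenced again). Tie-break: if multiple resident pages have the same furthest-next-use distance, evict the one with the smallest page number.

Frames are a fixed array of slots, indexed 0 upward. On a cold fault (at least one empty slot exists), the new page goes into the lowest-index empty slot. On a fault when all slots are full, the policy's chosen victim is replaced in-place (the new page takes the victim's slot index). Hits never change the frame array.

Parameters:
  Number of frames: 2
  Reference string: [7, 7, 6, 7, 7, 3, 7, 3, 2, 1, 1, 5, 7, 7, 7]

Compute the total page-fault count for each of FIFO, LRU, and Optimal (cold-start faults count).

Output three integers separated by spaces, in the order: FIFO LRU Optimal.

Answer: 8 7 6

Derivation:
--- FIFO ---
  step 0: ref 7 -> FAULT, frames=[7,-] (faults so far: 1)
  step 1: ref 7 -> HIT, frames=[7,-] (faults so far: 1)
  step 2: ref 6 -> FAULT, frames=[7,6] (faults so far: 2)
  step 3: ref 7 -> HIT, frames=[7,6] (faults so far: 2)
  step 4: ref 7 -> HIT, frames=[7,6] (faults so far: 2)
  step 5: ref 3 -> FAULT, evict 7, frames=[3,6] (faults so far: 3)
  step 6: ref 7 -> FAULT, evict 6, frames=[3,7] (faults so far: 4)
  step 7: ref 3 -> HIT, frames=[3,7] (faults so far: 4)
  step 8: ref 2 -> FAULT, evict 3, frames=[2,7] (faults so far: 5)
  step 9: ref 1 -> FAULT, evict 7, frames=[2,1] (faults so far: 6)
  step 10: ref 1 -> HIT, frames=[2,1] (faults so far: 6)
  step 11: ref 5 -> FAULT, evict 2, frames=[5,1] (faults so far: 7)
  step 12: ref 7 -> FAULT, evict 1, frames=[5,7] (faults so far: 8)
  step 13: ref 7 -> HIT, frames=[5,7] (faults so far: 8)
  step 14: ref 7 -> HIT, frames=[5,7] (faults so far: 8)
  FIFO total faults: 8
--- LRU ---
  step 0: ref 7 -> FAULT, frames=[7,-] (faults so far: 1)
  step 1: ref 7 -> HIT, frames=[7,-] (faults so far: 1)
  step 2: ref 6 -> FAULT, frames=[7,6] (faults so far: 2)
  step 3: ref 7 -> HIT, frames=[7,6] (faults so far: 2)
  step 4: ref 7 -> HIT, frames=[7,6] (faults so far: 2)
  step 5: ref 3 -> FAULT, evict 6, frames=[7,3] (faults so far: 3)
  step 6: ref 7 -> HIT, frames=[7,3] (faults so far: 3)
  step 7: ref 3 -> HIT, frames=[7,3] (faults so far: 3)
  step 8: ref 2 -> FAULT, evict 7, frames=[2,3] (faults so far: 4)
  step 9: ref 1 -> FAULT, evict 3, frames=[2,1] (faults so far: 5)
  step 10: ref 1 -> HIT, frames=[2,1] (faults so far: 5)
  step 11: ref 5 -> FAULT, evict 2, frames=[5,1] (faults so far: 6)
  step 12: ref 7 -> FAULT, evict 1, frames=[5,7] (faults so far: 7)
  step 13: ref 7 -> HIT, frames=[5,7] (faults so far: 7)
  step 14: ref 7 -> HIT, frames=[5,7] (faults so far: 7)
  LRU total faults: 7
--- Optimal ---
  step 0: ref 7 -> FAULT, frames=[7,-] (faults so far: 1)
  step 1: ref 7 -> HIT, frames=[7,-] (faults so far: 1)
  step 2: ref 6 -> FAULT, frames=[7,6] (faults so far: 2)
  step 3: ref 7 -> HIT, frames=[7,6] (faults so far: 2)
  step 4: ref 7 -> HIT, frames=[7,6] (faults so far: 2)
  step 5: ref 3 -> FAULT, evict 6, frames=[7,3] (faults so far: 3)
  step 6: ref 7 -> HIT, frames=[7,3] (faults so far: 3)
  step 7: ref 3 -> HIT, frames=[7,3] (faults so far: 3)
  step 8: ref 2 -> FAULT, evict 3, frames=[7,2] (faults so far: 4)
  step 9: ref 1 -> FAULT, evict 2, frames=[7,1] (faults so far: 5)
  step 10: ref 1 -> HIT, frames=[7,1] (faults so far: 5)
  step 11: ref 5 -> FAULT, evict 1, frames=[7,5] (faults so far: 6)
  step 12: ref 7 -> HIT, frames=[7,5] (faults so far: 6)
  step 13: ref 7 -> HIT, frames=[7,5] (faults so far: 6)
  step 14: ref 7 -> HIT, frames=[7,5] (faults so far: 6)
  Optimal total faults: 6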